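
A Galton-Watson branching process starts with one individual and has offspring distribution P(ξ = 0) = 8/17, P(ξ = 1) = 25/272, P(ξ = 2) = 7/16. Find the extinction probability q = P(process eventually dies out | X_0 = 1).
q = 1

Mean offspring μ = 0·8/17 + 1·25/272 + 2·7/16 = 263/272 ≤ 1. For μ ≤ 1 with offspring not concentrated at 1, the Galton-Watson process goes extinct almost surely, so q = 1.
(Algebraic check: The pgf is f(s) = 8/17 + 25/272·s + 7/16·s². The extinction probability q is the smallest fixed point of f in [0, 1]. Setting s = f(s):
  7/16·s² + (25/272 − 1)·s + 8/17 = 0
  7/16·s² − (8/17 + 7/16)·s + 8/17 = 0
which factors as (s − 1)·(7/16·s − 8/17) = 0, giving roots s = 1 and s = (8/17)/(7/16) = 128/119. Since 128/119 ≥ 1, the smallest root in [0, 1] is s = 1.)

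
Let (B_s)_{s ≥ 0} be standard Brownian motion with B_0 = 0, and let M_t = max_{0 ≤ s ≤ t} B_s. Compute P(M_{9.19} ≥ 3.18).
P(M_{9.19} ≥ 3.18) = 2·P(B_{9.19} ≥ 3.18) = 2(1 − Φ(3.18/√9.19)) ≈ 0.2942

By the reflection principle for Brownian motion, P(M_t ≥ a) = 2 · P(B_t ≥ a) for a ≥ 0. Since B_t ~ N(0, t), P(B_t ≥ 3.18) = 1 − Φ(3.18/√t) = 1 − Φ(3.18/√9.19) = 1 − Φ(1.0490). So
  P(M_{9.19} ≥ 3.18) = 2(1 − Φ(1.0490)) ≈ 0.2942.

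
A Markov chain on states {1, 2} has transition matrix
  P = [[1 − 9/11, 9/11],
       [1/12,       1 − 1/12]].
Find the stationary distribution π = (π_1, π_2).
π_1 = 11/119, π_2 = 108/119

Solve πP = π with π_1 + π_2 = 1. From πP = π: π_1 · (1 − 9/11) + π_2 · 1/12 = π_1 ⇒ π_2 · 1/12 = π_1 · 9/11 ⇒ π_2/π_1 = (9/11)/(1/12) = 108/11. Together with π_1 + π_2 = 1:
  π_1 = (1/12)/(9/11 + 1/12) = (1/12)/(119/132) = 11/119,
  π_2 = (9/11)/(9/11 + 1/12) = (9/11)/(119/132) = 108/119.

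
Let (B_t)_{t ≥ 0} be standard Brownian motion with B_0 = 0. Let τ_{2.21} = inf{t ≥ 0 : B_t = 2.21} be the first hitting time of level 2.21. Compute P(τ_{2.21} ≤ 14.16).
P(τ_{2.21} ≤ 14.16) = 2(1 − Φ(2.21/√14.16)) = 2(1 − Φ(0.5873)) ≈ 0.5570

By the reflection principle for standard BM, P(τ_b ≤ t) = 2 · P(B_t ≥ b). Since B_t ~ N(0, t), P(B_t ≥ 2.21) = 1 − Φ(2.21/√t) = 1 − Φ(2.21/√14.16) = 1 − Φ(0.5873) ≈ 0.27850. Doubling: P(τ_{2.21} ≤ 14.16) ≈ 2 · 0.27850 = 0.55700 ≈ 0.5570.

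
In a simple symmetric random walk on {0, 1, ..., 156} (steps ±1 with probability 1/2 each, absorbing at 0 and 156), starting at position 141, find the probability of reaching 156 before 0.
P(hit 156 before 0) = 141/156 = 47/52

Let u_k = P(hit 156 before 0 | start at k). Then u_0 = 0, u_156 = 1, and u_k = u_{k-1}/2 + u_{k+1}/2 for 1 ≤ k ≤ 155. This harmonic recurrence is solved by u_k = k/156, giving u_141 = 141/156 = 47/52.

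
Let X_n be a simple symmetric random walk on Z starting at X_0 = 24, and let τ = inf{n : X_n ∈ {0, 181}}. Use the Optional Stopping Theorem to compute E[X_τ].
E[X_τ] = 24

X_n is a martingale and τ is a bounded-mean stopping time (indeed τ is finite a.s. with bounded expectation since the walk is in a bounded region). By the OST, E[X_τ] = E[X_0] = 24. Equivalently: E[X_τ] = 181 · P(hit 181 first) + 0 · P(hit 0 first) = 181 · (24/181) = 24.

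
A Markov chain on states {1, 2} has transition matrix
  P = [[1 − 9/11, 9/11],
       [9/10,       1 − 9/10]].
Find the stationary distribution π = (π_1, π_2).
π_1 = 11/21, π_2 = 10/21

Solve πP = π with π_1 + π_2 = 1. From πP = π: π_1 · (1 − 9/11) + π_2 · 9/10 = π_1 ⇒ π_2 · 9/10 = π_1 · 9/11 ⇒ π_2/π_1 = (9/11)/(9/10) = 10/11. Together with π_1 + π_2 = 1:
  π_1 = (9/10)/(9/11 + 9/10) = (9/10)/(189/110) = 11/21,
  π_2 = (9/11)/(9/11 + 9/10) = (9/11)/(189/110) = 10/21.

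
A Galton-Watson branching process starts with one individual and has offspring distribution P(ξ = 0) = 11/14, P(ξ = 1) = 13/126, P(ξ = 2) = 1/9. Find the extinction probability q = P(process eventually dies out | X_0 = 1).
q = 1

Mean offspring μ = 0·11/14 + 1·13/126 + 2·1/9 = 41/126 ≤ 1. For μ ≤ 1 with offspring not concentrated at 1, the Galton-Watson process goes extinct almost surely, so q = 1.
(Algebraic check: The pgf is f(s) = 11/14 + 13/126·s + 1/9·s². The extinction probability q is the smallest fixed point of f in [0, 1]. Setting s = f(s):
  1/9·s² + (13/126 − 1)·s + 11/14 = 0
  1/9·s² − (11/14 + 1/9)·s + 11/14 = 0
which factors as (s − 1)·(1/9·s − 11/14) = 0, giving roots s = 1 and s = (11/14)/(1/9) = 99/14. Since 99/14 ≥ 1, the smallest root in [0, 1] is s = 1.)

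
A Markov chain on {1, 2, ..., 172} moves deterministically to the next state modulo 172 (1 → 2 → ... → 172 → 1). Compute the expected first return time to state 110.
E[T_110 | X_0 = 110] = 172

The chain cycles deterministically, so starting at state 110 it returns in exactly 172 steps. Equivalently, the stationary distribution is uniform π_j = 1/172 for every state j, so by Kac's formula E[T_110] = 1/π_110 = 172.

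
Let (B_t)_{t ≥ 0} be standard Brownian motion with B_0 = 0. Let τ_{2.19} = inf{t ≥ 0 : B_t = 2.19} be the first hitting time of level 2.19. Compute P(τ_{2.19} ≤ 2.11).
P(τ_{2.19} ≤ 2.11) = 2(1 − Φ(2.19/√2.11)) = 2(1 − Φ(1.5077)) ≈ 0.1316

By the reflection principle for standard BM, P(τ_b ≤ t) = 2 · P(B_t ≥ b). Since B_t ~ N(0, t), P(B_t ≥ 2.19) = 1 − Φ(2.19/√t) = 1 − Φ(2.19/√2.11) = 1 − Φ(1.5077) ≈ 0.06582. Doubling: P(τ_{2.19} ≤ 2.11) ≈ 2 · 0.06582 = 0.13164 ≈ 0.1316.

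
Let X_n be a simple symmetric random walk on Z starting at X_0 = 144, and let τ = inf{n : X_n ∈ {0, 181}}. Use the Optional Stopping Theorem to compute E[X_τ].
E[X_τ] = 144

X_n is a martingale and τ is a bounded-mean stopping time (indeed τ is finite a.s. with bounded expectation since the walk is in a bounded region). By the OST, E[X_τ] = E[X_0] = 144. Equivalently: E[X_τ] = 181 · P(hit 181 first) + 0 · P(hit 0 first) = 181 · (144/181) = 144.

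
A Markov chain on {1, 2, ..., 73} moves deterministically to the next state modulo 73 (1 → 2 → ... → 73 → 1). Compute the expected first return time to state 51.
E[T_51 | X_0 = 51] = 73

The chain cycles deterministically, so starting at state 51 it returns in exactly 73 steps. Equivalently, the stationary distribution is uniform π_j = 1/73 for every state j, so by Kac's formula E[T_51] = 1/π_51 = 73.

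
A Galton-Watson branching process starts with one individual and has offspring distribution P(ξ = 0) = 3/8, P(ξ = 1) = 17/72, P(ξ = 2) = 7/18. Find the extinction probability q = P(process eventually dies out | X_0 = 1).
q = 27/28

The pgf is f(s) = 3/8 + 17/72·s + 7/18·s². The extinction probability q is the smallest fixed point of f in [0, 1]. Setting s = f(s):
  7/18·s² + (17/72 − 1)·s + 3/8 = 0
  7/18·s² − (3/8 + 7/18)·s + 3/8 = 0
which factors as (s − 1)·(7/18·s − 3/8) = 0, giving roots s = 1 and s = (3/8)/(7/18) = 27/28.
Mean offspring μ = 17/72 + 2·7/18 = 73/72 > 1 (supercritical), so q < 1. The extinction probability is the smaller root: q = (3/8)/(7/18) = 27/28.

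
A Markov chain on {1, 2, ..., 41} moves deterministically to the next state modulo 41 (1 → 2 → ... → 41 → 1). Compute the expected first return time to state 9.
E[T_9 | X_0 = 9] = 41

The chain cycles deterministically, so starting at state 9 it returns in exactly 41 steps. Equivalently, the stationary distribution is uniform π_j = 1/41 for every state j, so by Kac's formula E[T_9] = 1/π_9 = 41.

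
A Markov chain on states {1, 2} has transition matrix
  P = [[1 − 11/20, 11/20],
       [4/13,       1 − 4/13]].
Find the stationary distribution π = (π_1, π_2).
π_1 = 80/223, π_2 = 143/223

Solve πP = π with π_1 + π_2 = 1. From πP = π: π_1 · (1 − 11/20) + π_2 · 4/13 = π_1 ⇒ π_2 · 4/13 = π_1 · 11/20 ⇒ π_2/π_1 = (11/20)/(4/13) = 143/80. Together with π_1 + π_2 = 1:
  π_1 = (4/13)/(11/20 + 4/13) = (4/13)/(223/260) = 80/223,
  π_2 = (11/20)/(11/20 + 4/13) = (11/20)/(223/260) = 143/223.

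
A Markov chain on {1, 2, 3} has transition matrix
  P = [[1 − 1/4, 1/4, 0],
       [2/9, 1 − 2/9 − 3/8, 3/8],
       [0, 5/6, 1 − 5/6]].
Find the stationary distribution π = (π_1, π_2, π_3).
π = (160/421, 180/421, 81/421)

This is a birth-death chain on three states, which satisfies detailed balance: π_1 · P_{12} = π_2 · P_{21} and π_2 · P_{23} = π_3 · P_{32}.
From π_1 · 1/4 = π_2 · 2/9: π_2/π_1 = (1/4)/(2/9) = 9/8.
From π_2 · 3/8 = π_3 · 5/6: π_3/π_2 = (3/8)/(5/6) = 9/20.
Take π_1 proportional to 1; then unnormalized π = (1, 9/8, 81/160). Normalize by dividing by the sum 421/160:
  π = (160/421, 180/421, 81/421).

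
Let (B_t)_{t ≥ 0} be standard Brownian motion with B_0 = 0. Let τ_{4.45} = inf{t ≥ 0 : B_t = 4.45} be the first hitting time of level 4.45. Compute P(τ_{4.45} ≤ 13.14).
P(τ_{4.45} ≤ 13.14) = 2(1 − Φ(4.45/√13.14)) = 2(1 − Φ(1.2276)) ≈ 0.2196

By the reflection principle for standard BM, P(τ_b ≤ t) = 2 · P(B_t ≥ b). Since B_t ~ N(0, t), P(B_t ≥ 4.45) = 1 − Φ(4.45/√t) = 1 − Φ(4.45/√13.14) = 1 − Φ(1.2276) ≈ 0.10980. Doubling: P(τ_{4.45} ≤ 13.14) ≈ 2 · 0.10980 = 0.21960 ≈ 0.2196.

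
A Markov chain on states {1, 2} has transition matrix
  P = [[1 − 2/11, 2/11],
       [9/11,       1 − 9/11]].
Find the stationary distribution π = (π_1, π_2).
π_1 = 9/11, π_2 = 2/11

Solve πP = π with π_1 + π_2 = 1. From πP = π: π_1 · (1 − 2/11) + π_2 · 9/11 = π_1 ⇒ π_2 · 9/11 = π_1 · 2/11 ⇒ π_2/π_1 = (2/11)/(9/11) = 2/9. Together with π_1 + π_2 = 1:
  π_1 = (9/11)/(2/11 + 9/11) = (9/11)/(1) = 9/11,
  π_2 = (2/11)/(2/11 + 9/11) = (2/11)/(1) = 2/11.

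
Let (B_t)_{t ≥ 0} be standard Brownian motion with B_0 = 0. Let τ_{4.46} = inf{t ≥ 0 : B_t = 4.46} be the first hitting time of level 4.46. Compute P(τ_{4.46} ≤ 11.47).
P(τ_{4.46} ≤ 11.47) = 2(1 − Φ(4.46/√11.47)) = 2(1 − Φ(1.3169)) ≈ 0.1879

By the reflection principle for standard BM, P(τ_b ≤ t) = 2 · P(B_t ≥ b). Since B_t ~ N(0, t), P(B_t ≥ 4.46) = 1 − Φ(4.46/√t) = 1 − Φ(4.46/√11.47) = 1 − Φ(1.3169) ≈ 0.09394. Doubling: P(τ_{4.46} ≤ 11.47) ≈ 2 · 0.09394 = 0.18788 ≈ 0.1879.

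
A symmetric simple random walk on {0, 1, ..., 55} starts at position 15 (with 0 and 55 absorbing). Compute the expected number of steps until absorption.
E[τ | X_0 = 15] = 600

Let v_k = E[τ | X_0 = k]. Boundary: v_0 = v_55 = 0. Recurrence: v_k = 1 + (v_{k-1} + v_{k+1})/2 for 1 ≤ k ≤ 54. The particular solution to v_k − (v_{k-1} + v_{k+1})/2 = 1 is v_k = −k^2. Adding homogeneous solution A + B k and matching boundaries gives v_k = k (55 − k). Substituting k = 15: v_15 = 15 · 40 = 600.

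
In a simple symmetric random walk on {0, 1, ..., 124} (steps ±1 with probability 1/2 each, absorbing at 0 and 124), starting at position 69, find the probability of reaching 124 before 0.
P(hit 124 before 0) = 69/124

Let u_k = P(hit 124 before 0 | start at k). Then u_0 = 0, u_124 = 1, and u_k = u_{k-1}/2 + u_{k+1}/2 for 1 ≤ k ≤ 123. This harmonic recurrence is solved by u_k = k/124, giving u_69 = 69/124.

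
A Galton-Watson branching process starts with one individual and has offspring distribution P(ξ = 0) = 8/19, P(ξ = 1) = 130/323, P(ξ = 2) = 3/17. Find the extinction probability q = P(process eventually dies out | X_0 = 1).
q = 1

Mean offspring μ = 0·8/19 + 1·130/323 + 2·3/17 = 244/323 ≤ 1. For μ ≤ 1 with offspring not concentrated at 1, the Galton-Watson process goes extinct almost surely, so q = 1.
(Algebraic check: The pgf is f(s) = 8/19 + 130/323·s + 3/17·s². The extinction probability q is the smallest fixed point of f in [0, 1]. Setting s = f(s):
  3/17·s² + (130/323 − 1)·s + 8/19 = 0
  3/17·s² − (8/19 + 3/17)·s + 8/19 = 0
which factors as (s − 1)·(3/17·s − 8/19) = 0, giving roots s = 1 and s = (8/19)/(3/17) = 136/57. Since 136/57 ≥ 1, the smallest root in [0, 1] is s = 1.)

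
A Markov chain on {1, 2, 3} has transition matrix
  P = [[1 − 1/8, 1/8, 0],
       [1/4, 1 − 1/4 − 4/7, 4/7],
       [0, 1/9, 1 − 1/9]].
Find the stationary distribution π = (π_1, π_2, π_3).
π = (14/57, 7/57, 12/19)

This is a birth-death chain on three states, which satisfies detailed balance: π_1 · P_{12} = π_2 · P_{21} and π_2 · P_{23} = π_3 · P_{32}.
From π_1 · 1/8 = π_2 · 1/4: π_2/π_1 = (1/8)/(1/4) = 1/2.
From π_2 · 4/7 = π_3 · 1/9: π_3/π_2 = (4/7)/(1/9) = 36/7.
Take π_1 proportional to 1; then unnormalized π = (1, 1/2, 18/7). Normalize by dividing by the sum 57/14:
  π = (14/57, 7/57, 12/19).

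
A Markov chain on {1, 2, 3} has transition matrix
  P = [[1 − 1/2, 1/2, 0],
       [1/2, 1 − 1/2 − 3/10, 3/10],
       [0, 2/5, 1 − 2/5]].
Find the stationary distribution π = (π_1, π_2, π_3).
π = (4/11, 4/11, 3/11)

This is a birth-death chain on three states, which satisfies detailed balance: π_1 · P_{12} = π_2 · P_{21} and π_2 · P_{23} = π_3 · P_{32}.
From π_1 · 1/2 = π_2 · 1/2: π_2/π_1 = (1/2)/(1/2) = 1.
From π_2 · 3/10 = π_3 · 2/5: π_3/π_2 = (3/10)/(2/5) = 3/4.
Take π_1 proportional to 1; then unnormalized π = (1, 1, 3/4). Normalize by dividing by the sum 11/4:
  π = (4/11, 4/11, 3/11).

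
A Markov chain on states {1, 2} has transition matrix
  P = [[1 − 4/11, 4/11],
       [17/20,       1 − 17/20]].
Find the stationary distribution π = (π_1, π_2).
π_1 = 187/267, π_2 = 80/267

Solve πP = π with π_1 + π_2 = 1. From πP = π: π_1 · (1 − 4/11) + π_2 · 17/20 = π_1 ⇒ π_2 · 17/20 = π_1 · 4/11 ⇒ π_2/π_1 = (4/11)/(17/20) = 80/187. Together with π_1 + π_2 = 1:
  π_1 = (17/20)/(4/11 + 17/20) = (17/20)/(267/220) = 187/267,
  π_2 = (4/11)/(4/11 + 17/20) = (4/11)/(267/220) = 80/267.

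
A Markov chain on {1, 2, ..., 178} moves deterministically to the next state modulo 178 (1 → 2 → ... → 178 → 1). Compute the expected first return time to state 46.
E[T_46 | X_0 = 46] = 178

The chain cycles deterministically, so starting at state 46 it returns in exactly 178 steps. Equivalently, the stationary distribution is uniform π_j = 1/178 for every state j, so by Kac's formula E[T_46] = 1/π_46 = 178.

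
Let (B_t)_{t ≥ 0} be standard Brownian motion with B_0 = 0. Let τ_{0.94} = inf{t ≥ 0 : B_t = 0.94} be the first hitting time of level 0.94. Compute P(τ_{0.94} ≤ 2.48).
P(τ_{0.94} ≤ 2.48) = 2(1 − Φ(0.94/√2.48)) = 2(1 − Φ(0.5969)) ≈ 0.5506

By the reflection principle for standard BM, P(τ_b ≤ t) = 2 · P(B_t ≥ b). Since B_t ~ N(0, t), P(B_t ≥ 0.94) = 1 − Φ(0.94/√t) = 1 − Φ(0.94/√2.48) = 1 − Φ(0.5969) ≈ 0.27529. Doubling: P(τ_{0.94} ≤ 2.48) ≈ 2 · 0.27529 = 0.55058 ≈ 0.5506.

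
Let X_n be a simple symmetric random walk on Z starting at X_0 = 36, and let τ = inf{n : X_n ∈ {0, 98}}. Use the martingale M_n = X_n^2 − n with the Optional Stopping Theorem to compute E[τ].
E[τ] = 2232

M_n = X_n^2 − n is a martingale (since E[X_{n+1}^2 | F_n] = X_n^2 + 1). By OST (τ has finite mean in a bounded region), E[M_τ] = E[M_0] = X_0^2 − 0 = 36^2 = 1296. Also E[M_τ] = E[X_τ^2] − E[τ]. The walk exits at 0 or 98, with P(hit 98 first) = 36/98, so E[X_τ^2] = 98^2 · 36/98 + 0 = 3528. Thus E[τ] = E[X_τ^2] − E[M_τ] = 3528 − 1296 = 2232 = 36(98 − 36) = 2232.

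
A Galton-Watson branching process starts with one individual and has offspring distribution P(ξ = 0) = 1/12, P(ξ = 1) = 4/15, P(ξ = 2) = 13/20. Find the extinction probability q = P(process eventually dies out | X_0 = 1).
q = 5/39

The pgf is f(s) = 1/12 + 4/15·s + 13/20·s². The extinction probability q is the smallest fixed point of f in [0, 1]. Setting s = f(s):
  13/20·s² + (4/15 − 1)·s + 1/12 = 0
  13/20·s² − (1/12 + 13/20)·s + 1/12 = 0
which factors as (s − 1)·(13/20·s − 1/12) = 0, giving roots s = 1 and s = (1/12)/(13/20) = 5/39.
Mean offspring μ = 4/15 + 2·13/20 = 47/30 > 1 (supercritical), so q < 1. The extinction probability is the smaller root: q = (1/12)/(13/20) = 5/39.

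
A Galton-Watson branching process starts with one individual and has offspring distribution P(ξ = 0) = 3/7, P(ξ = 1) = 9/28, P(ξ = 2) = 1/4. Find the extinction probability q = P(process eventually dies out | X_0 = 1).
q = 1

Mean offspring μ = 0·3/7 + 1·9/28 + 2·1/4 = 23/28 ≤ 1. For μ ≤ 1 with offspring not concentrated at 1, the Galton-Watson process goes extinct almost surely, so q = 1.
(Algebraic check: The pgf is f(s) = 3/7 + 9/28·s + 1/4·s². The extinction probability q is the smallest fixed point of f in [0, 1]. Setting s = f(s):
  1/4·s² + (9/28 − 1)·s + 3/7 = 0
  1/4·s² − (3/7 + 1/4)·s + 3/7 = 0
which factors as (s − 1)·(1/4·s − 3/7) = 0, giving roots s = 1 and s = (3/7)/(1/4) = 12/7. Since 12/7 ≥ 1, the smallest root in [0, 1] is s = 1.)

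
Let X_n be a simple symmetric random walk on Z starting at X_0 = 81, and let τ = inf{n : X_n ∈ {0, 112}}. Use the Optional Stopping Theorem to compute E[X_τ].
E[X_τ] = 81

X_n is a martingale and τ is a bounded-mean stopping time (indeed τ is finite a.s. with bounded expectation since the walk is in a bounded region). By the OST, E[X_τ] = E[X_0] = 81. Equivalently: E[X_τ] = 112 · P(hit 112 first) + 0 · P(hit 0 first) = 112 · (81/112) = 81.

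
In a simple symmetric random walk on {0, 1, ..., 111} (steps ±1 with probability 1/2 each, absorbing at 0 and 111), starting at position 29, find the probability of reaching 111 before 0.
P(hit 111 before 0) = 29/111

Let u_k = P(hit 111 before 0 | start at k). Then u_0 = 0, u_111 = 1, and u_k = u_{k-1}/2 + u_{k+1}/2 for 1 ≤ k ≤ 110. This harmonic recurrence is solved by u_k = k/111, giving u_29 = 29/111.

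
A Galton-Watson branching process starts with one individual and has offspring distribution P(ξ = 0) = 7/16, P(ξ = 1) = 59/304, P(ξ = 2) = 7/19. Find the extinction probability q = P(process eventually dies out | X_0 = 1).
q = 1

Mean offspring μ = 0·7/16 + 1·59/304 + 2·7/19 = 283/304 ≤ 1. For μ ≤ 1 with offspring not concentrated at 1, the Galton-Watson process goes extinct almost surely, so q = 1.
(Algebraic check: The pgf is f(s) = 7/16 + 59/304·s + 7/19·s². The extinction probability q is the smallest fixed point of f in [0, 1]. Setting s = f(s):
  7/19·s² + (59/304 − 1)·s + 7/16 = 0
  7/19·s² − (7/16 + 7/19)·s + 7/16 = 0
which factors as (s − 1)·(7/19·s − 7/16) = 0, giving roots s = 1 and s = (7/16)/(7/19) = 19/16. Since 19/16 ≥ 1, the smallest root in [0, 1] is s = 1.)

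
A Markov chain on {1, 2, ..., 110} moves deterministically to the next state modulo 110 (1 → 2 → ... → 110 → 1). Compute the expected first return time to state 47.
E[T_47 | X_0 = 47] = 110

The chain cycles deterministically, so starting at state 47 it returns in exactly 110 steps. Equivalently, the stationary distribution is uniform π_j = 1/110 for every state j, so by Kac's formula E[T_47] = 1/π_47 = 110.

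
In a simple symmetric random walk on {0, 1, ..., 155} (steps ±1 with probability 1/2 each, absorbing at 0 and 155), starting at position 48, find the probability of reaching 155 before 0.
P(hit 155 before 0) = 48/155

Let u_k = P(hit 155 before 0 | start at k). Then u_0 = 0, u_155 = 1, and u_k = u_{k-1}/2 + u_{k+1}/2 for 1 ≤ k ≤ 154. This harmonic recurrence is solved by u_k = k/155, giving u_48 = 48/155.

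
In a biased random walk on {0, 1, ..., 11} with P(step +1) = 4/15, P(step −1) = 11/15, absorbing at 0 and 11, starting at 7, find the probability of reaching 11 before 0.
P(hit 11 before 0) = (1 − (11/4)^7) / (1 − (11/4)^11) = 712074496/40758210901

Let u_k denote P(reach 11 before 0 | start at k). Boundary: u_0 = 0, u_11 = 1. Recurrence: u_k = 4/15·u_{k+1} + 11/15·u_{k-1} for 1 ≤ k ≤ 10. Try u_k = A + B·r^k with r = q/p = (11/15)/(4/15) = 11/4. Substitution satisfies the recurrence; boundary conditions give:
  u_k = (1 − r^k) / (1 − r^N) = (1 − (11/4)^7) / (1 − (11/4)^11) = 712074496/40758210901.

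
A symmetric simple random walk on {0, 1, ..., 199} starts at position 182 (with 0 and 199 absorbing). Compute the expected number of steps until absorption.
E[τ | X_0 = 182] = 3094

Let v_k = E[τ | X_0 = k]. Boundary: v_0 = v_199 = 0. Recurrence: v_k = 1 + (v_{k-1} + v_{k+1})/2 for 1 ≤ k ≤ 198. The particular solution to v_k − (v_{k-1} + v_{k+1})/2 = 1 is v_k = −k^2. Adding homogeneous solution A + B k and matching boundaries gives v_k = k (199 − k). Substituting k = 182: v_182 = 182 · 17 = 3094.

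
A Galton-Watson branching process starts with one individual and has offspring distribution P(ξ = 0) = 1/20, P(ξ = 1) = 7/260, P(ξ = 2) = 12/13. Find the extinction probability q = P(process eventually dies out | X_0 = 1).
q = 13/240

The pgf is f(s) = 1/20 + 7/260·s + 12/13·s². The extinction probability q is the smallest fixed point of f in [0, 1]. Setting s = f(s):
  12/13·s² + (7/260 − 1)·s + 1/20 = 0
  12/13·s² − (1/20 + 12/13)·s + 1/20 = 0
which factors as (s − 1)·(12/13·s − 1/20) = 0, giving roots s = 1 and s = (1/20)/(12/13) = 13/240.
Mean offspring μ = 7/260 + 2·12/13 = 487/260 > 1 (supercritical), so q < 1. The extinction probability is the smaller root: q = (1/20)/(12/13) = 13/240.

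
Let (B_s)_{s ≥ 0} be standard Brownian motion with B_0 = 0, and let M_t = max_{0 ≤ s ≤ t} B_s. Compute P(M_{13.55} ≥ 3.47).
P(M_{13.55} ≥ 3.47) = 2·P(B_{13.55} ≥ 3.47) = 2(1 − Φ(3.47/√13.55)) ≈ 0.3458

By the reflection principle for Brownian motion, P(M_t ≥ a) = 2 · P(B_t ≥ a) for a ≥ 0. Since B_t ~ N(0, t), P(B_t ≥ 3.47) = 1 − Φ(3.47/√t) = 1 − Φ(3.47/√13.55) = 1 − Φ(0.9427). So
  P(M_{13.55} ≥ 3.47) = 2(1 − Φ(0.9427)) ≈ 0.3458.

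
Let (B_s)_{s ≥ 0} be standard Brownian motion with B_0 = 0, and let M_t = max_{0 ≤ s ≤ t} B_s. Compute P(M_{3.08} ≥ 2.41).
P(M_{3.08} ≥ 2.41) = 2·P(B_{3.08} ≥ 2.41) = 2(1 − Φ(2.41/√3.08)) ≈ 0.1697

By the reflection principle for Brownian motion, P(M_t ≥ a) = 2 · P(B_t ≥ a) for a ≥ 0. Since B_t ~ N(0, t), P(B_t ≥ 2.41) = 1 − Φ(2.41/√t) = 1 − Φ(2.41/√3.08) = 1 − Φ(1.3732). So
  P(M_{3.08} ≥ 2.41) = 2(1 − Φ(1.3732)) ≈ 0.1697.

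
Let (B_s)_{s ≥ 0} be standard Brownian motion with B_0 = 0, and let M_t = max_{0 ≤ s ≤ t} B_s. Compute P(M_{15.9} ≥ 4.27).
P(M_{15.9} ≥ 4.27) = 2·P(B_{15.9} ≥ 4.27) = 2(1 − Φ(4.27/√15.9)) ≈ 0.2842

By the reflection principle for Brownian motion, P(M_t ≥ a) = 2 · P(B_t ≥ a) for a ≥ 0. Since B_t ~ N(0, t), P(B_t ≥ 4.27) = 1 − Φ(4.27/√t) = 1 − Φ(4.27/√15.9) = 1 − Φ(1.0709). So
  P(M_{15.9} ≥ 4.27) = 2(1 − Φ(1.0709)) ≈ 0.2842.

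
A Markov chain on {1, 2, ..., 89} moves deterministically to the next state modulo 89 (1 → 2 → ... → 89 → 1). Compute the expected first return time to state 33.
E[T_33 | X_0 = 33] = 89

The chain cycles deterministically, so starting at state 33 it returns in exactly 89 steps. Equivalently, the stationary distribution is uniform π_j = 1/89 for every state j, so by Kac's formula E[T_33] = 1/π_33 = 89.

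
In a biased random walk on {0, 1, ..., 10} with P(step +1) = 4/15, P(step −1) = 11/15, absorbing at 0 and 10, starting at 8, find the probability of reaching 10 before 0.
P(hit 10 before 0) = (1 − (11/4)^8) / (1 − (11/4)^10) = 32654224/247013105

Let u_k denote P(reach 10 before 0 | start at k). Boundary: u_0 = 0, u_10 = 1. Recurrence: u_k = 4/15·u_{k+1} + 11/15·u_{k-1} for 1 ≤ k ≤ 9. Try u_k = A + B·r^k with r = q/p = (11/15)/(4/15) = 11/4. Substitution satisfies the recurrence; boundary conditions give:
  u_k = (1 − r^k) / (1 − r^N) = (1 − (11/4)^8) / (1 − (11/4)^10) = 32654224/247013105.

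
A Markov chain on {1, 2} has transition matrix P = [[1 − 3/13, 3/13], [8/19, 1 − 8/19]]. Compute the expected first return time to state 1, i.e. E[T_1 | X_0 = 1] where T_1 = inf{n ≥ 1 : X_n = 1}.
E[T_1 | X_0 = 1] = 1/π_1 = 161/104

For an irreducible recurrent Markov chain with stationary distribution π, E[T_i | X_0 = i] = 1/π_i (Kac's formula). Here π_1 = (8/19)/(3/13 + 8/19) = (8/19)/(161/247) = 104/161, so E[T_1 | X_0 = 1] = 1/π_1 = (3/13 + 8/19)/(8/19) = (161/247)/(8/19) = 161/104.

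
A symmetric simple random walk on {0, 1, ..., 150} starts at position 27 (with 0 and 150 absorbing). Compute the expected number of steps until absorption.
E[τ | X_0 = 27] = 3321

Let v_k = E[τ | X_0 = k]. Boundary: v_0 = v_150 = 0. Recurrence: v_k = 1 + (v_{k-1} + v_{k+1})/2 for 1 ≤ k ≤ 149. The particular solution to v_k − (v_{k-1} + v_{k+1})/2 = 1 is v_k = −k^2. Adding homogeneous solution A + B k and matching boundaries gives v_k = k (150 − k). Substituting k = 27: v_27 = 27 · 123 = 3321.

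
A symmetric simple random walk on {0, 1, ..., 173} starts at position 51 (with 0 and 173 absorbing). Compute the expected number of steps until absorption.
E[τ | X_0 = 51] = 6222

Let v_k = E[τ | X_0 = k]. Boundary: v_0 = v_173 = 0. Recurrence: v_k = 1 + (v_{k-1} + v_{k+1})/2 for 1 ≤ k ≤ 172. The particular solution to v_k − (v_{k-1} + v_{k+1})/2 = 1 is v_k = −k^2. Adding homogeneous solution A + B k and matching boundaries gives v_k = k (173 − k). Substituting k = 51: v_51 = 51 · 122 = 6222.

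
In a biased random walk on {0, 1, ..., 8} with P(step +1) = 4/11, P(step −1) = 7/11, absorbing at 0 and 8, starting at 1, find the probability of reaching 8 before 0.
P(hit 8 before 0) = (1 − (7/4)^1) / (1 − (7/4)^8) = 16384/1899755

Let u_k denote P(reach 8 before 0 | start at k). Boundary: u_0 = 0, u_8 = 1. Recurrence: u_k = 4/11·u_{k+1} + 7/11·u_{k-1} for 1 ≤ k ≤ 7. Try u_k = A + B·r^k with r = q/p = (7/11)/(4/11) = 7/4. Substitution satisfies the recurrence; boundary conditions give:
  u_k = (1 − r^k) / (1 − r^N) = (1 − (7/4)^1) / (1 − (7/4)^8) = 16384/1899755.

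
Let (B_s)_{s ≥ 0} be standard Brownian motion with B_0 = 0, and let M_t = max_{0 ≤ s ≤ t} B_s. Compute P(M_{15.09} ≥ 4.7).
P(M_{15.09} ≥ 4.7) = 2·P(B_{15.09} ≥ 4.7) = 2(1 − Φ(4.7/√15.09)) ≈ 0.2263

By the reflection principle for Brownian motion, P(M_t ≥ a) = 2 · P(B_t ≥ a) for a ≥ 0. Since B_t ~ N(0, t), P(B_t ≥ 4.7) = 1 − Φ(4.7/√t) = 1 − Φ(4.7/√15.09) = 1 − Φ(1.2099). So
  P(M_{15.09} ≥ 4.7) = 2(1 − Φ(1.2099)) ≈ 0.2263.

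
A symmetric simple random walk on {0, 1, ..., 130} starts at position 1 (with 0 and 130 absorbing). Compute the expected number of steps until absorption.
E[τ | X_0 = 1] = 129

Let v_k = E[τ | X_0 = k]. Boundary: v_0 = v_130 = 0. Recurrence: v_k = 1 + (v_{k-1} + v_{k+1})/2 for 1 ≤ k ≤ 129. The particular solution to v_k − (v_{k-1} + v_{k+1})/2 = 1 is v_k = −k^2. Adding homogeneous solution A + B k and matching boundaries gives v_k = k (130 − k). Substituting k = 1: v_1 = 1 · 129 = 129.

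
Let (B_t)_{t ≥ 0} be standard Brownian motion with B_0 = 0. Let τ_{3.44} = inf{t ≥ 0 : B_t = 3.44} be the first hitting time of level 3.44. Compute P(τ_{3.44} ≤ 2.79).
P(τ_{3.44} ≤ 2.79) = 2(1 − Φ(3.44/√2.79)) = 2(1 − Φ(2.0595)) ≈ 0.0394

By the reflection principle for standard BM, P(τ_b ≤ t) = 2 · P(B_t ≥ b). Since B_t ~ N(0, t), P(B_t ≥ 3.44) = 1 − Φ(3.44/√t) = 1 − Φ(3.44/√2.79) = 1 − Φ(2.0595) ≈ 0.01972. Doubling: P(τ_{3.44} ≤ 2.79) ≈ 2 · 0.01972 = 0.03944 ≈ 0.0394.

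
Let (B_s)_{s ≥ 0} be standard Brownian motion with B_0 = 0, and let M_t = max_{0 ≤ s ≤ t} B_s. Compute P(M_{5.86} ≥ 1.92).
P(M_{5.86} ≥ 1.92) = 2·P(B_{5.86} ≥ 1.92) = 2(1 − Φ(1.92/√5.86)) ≈ 0.4277

By the reflection principle for Brownian motion, P(M_t ≥ a) = 2 · P(B_t ≥ a) for a ≥ 0. Since B_t ~ N(0, t), P(B_t ≥ 1.92) = 1 − Φ(1.92/√t) = 1 − Φ(1.92/√5.86) = 1 − Φ(0.7931). So
  P(M_{5.86} ≥ 1.92) = 2(1 − Φ(0.7931)) ≈ 0.4277.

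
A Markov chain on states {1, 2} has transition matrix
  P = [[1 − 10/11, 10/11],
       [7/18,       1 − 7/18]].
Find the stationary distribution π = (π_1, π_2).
π_1 = 77/257, π_2 = 180/257

Solve πP = π with π_1 + π_2 = 1. From πP = π: π_1 · (1 − 10/11) + π_2 · 7/18 = π_1 ⇒ π_2 · 7/18 = π_1 · 10/11 ⇒ π_2/π_1 = (10/11)/(7/18) = 180/77. Together with π_1 + π_2 = 1:
  π_1 = (7/18)/(10/11 + 7/18) = (7/18)/(257/198) = 77/257,
  π_2 = (10/11)/(10/11 + 7/18) = (10/11)/(257/198) = 180/257.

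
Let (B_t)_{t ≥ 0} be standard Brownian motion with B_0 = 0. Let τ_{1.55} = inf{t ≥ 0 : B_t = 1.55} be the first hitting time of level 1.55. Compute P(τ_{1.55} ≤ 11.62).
P(τ_{1.55} ≤ 11.62) = 2(1 − Φ(1.55/√11.62)) = 2(1 − Φ(0.4547)) ≈ 0.6493

By the reflection principle for standard BM, P(τ_b ≤ t) = 2 · P(B_t ≥ b). Since B_t ~ N(0, t), P(B_t ≥ 1.55) = 1 − Φ(1.55/√t) = 1 − Φ(1.55/√11.62) = 1 − Φ(0.4547) ≈ 0.32466. Doubling: P(τ_{1.55} ≤ 11.62) ≈ 2 · 0.32466 = 0.64932 ≈ 0.6493.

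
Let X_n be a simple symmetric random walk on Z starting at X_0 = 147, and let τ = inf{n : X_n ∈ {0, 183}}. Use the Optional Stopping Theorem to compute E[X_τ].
E[X_τ] = 147

X_n is a martingale and τ is a bounded-mean stopping time (indeed τ is finite a.s. with bounded expectation since the walk is in a bounded region). By the OST, E[X_τ] = E[X_0] = 147. Equivalently: E[X_τ] = 183 · P(hit 183 first) + 0 · P(hit 0 first) = 183 · (147/183) = 147.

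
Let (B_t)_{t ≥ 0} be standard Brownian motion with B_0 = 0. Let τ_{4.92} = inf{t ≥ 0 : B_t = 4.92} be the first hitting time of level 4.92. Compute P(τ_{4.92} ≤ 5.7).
P(τ_{4.92} ≤ 5.7) = 2(1 − Φ(4.92/√5.7)) = 2(1 − Φ(2.0608)) ≈ 0.0393

By the reflection principle for standard BM, P(τ_b ≤ t) = 2 · P(B_t ≥ b). Since B_t ~ N(0, t), P(B_t ≥ 4.92) = 1 − Φ(4.92/√t) = 1 − Φ(4.92/√5.7) = 1 − Φ(2.0608) ≈ 0.01966. Doubling: P(τ_{4.92} ≤ 5.7) ≈ 2 · 0.01966 = 0.03932 ≈ 0.0393.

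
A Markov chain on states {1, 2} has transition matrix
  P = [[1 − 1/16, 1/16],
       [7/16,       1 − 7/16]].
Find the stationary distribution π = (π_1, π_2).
π_1 = 7/8, π_2 = 1/8

Solve πP = π with π_1 + π_2 = 1. From πP = π: π_1 · (1 − 1/16) + π_2 · 7/16 = π_1 ⇒ π_2 · 7/16 = π_1 · 1/16 ⇒ π_2/π_1 = (1/16)/(7/16) = 1/7. Together with π_1 + π_2 = 1:
  π_1 = (7/16)/(1/16 + 7/16) = (7/16)/(1/2) = 7/8,
  π_2 = (1/16)/(1/16 + 7/16) = (1/16)/(1/2) = 1/8.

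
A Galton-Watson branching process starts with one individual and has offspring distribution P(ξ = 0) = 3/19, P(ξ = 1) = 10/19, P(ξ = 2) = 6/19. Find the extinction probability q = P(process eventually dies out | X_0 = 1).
q = 1/2

The pgf is f(s) = 3/19 + 10/19·s + 6/19·s². The extinction probability q is the smallest fixed point of f in [0, 1]. Setting s = f(s):
  6/19·s² + (10/19 − 1)·s + 3/19 = 0
  6/19·s² − (3/19 + 6/19)·s + 3/19 = 0
which factors as (s − 1)·(6/19·s − 3/19) = 0, giving roots s = 1 and s = (3/19)/(6/19) = 1/2.
Mean offspring μ = 10/19 + 2·6/19 = 22/19 > 1 (supercritical), so q < 1. The extinction probability is the smaller root: q = (3/19)/(6/19) = 1/2.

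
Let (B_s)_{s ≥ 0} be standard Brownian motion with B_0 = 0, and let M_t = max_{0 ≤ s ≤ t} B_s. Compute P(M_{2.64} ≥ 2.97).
P(M_{2.64} ≥ 2.97) = 2·P(B_{2.64} ≥ 2.97) = 2(1 − Φ(2.97/√2.64)) ≈ 0.0676

By the reflection principle for Brownian motion, P(M_t ≥ a) = 2 · P(B_t ≥ a) for a ≥ 0. Since B_t ~ N(0, t), P(B_t ≥ 2.97) = 1 − Φ(2.97/√t) = 1 − Φ(2.97/√2.64) = 1 − Φ(1.8279). So
  P(M_{2.64} ≥ 2.97) = 2(1 − Φ(1.8279)) ≈ 0.0676.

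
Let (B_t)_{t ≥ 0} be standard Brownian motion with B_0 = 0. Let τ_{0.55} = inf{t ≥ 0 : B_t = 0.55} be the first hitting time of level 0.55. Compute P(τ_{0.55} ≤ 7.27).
P(τ_{0.55} ≤ 7.27) = 2(1 − Φ(0.55/√7.27)) = 2(1 − Φ(0.2040)) ≈ 0.8384

By the reflection principle for standard BM, P(τ_b ≤ t) = 2 · P(B_t ≥ b). Since B_t ~ N(0, t), P(B_t ≥ 0.55) = 1 − Φ(0.55/√t) = 1 − Φ(0.55/√7.27) = 1 − Φ(0.2040) ≈ 0.41918. Doubling: P(τ_{0.55} ≤ 7.27) ≈ 2 · 0.41918 = 0.83836 ≈ 0.8384.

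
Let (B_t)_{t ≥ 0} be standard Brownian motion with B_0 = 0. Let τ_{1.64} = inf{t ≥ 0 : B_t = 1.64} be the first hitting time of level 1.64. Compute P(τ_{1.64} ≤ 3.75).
P(τ_{1.64} ≤ 3.75) = 2(1 − Φ(1.64/√3.75)) = 2(1 − Φ(0.8469)) ≈ 0.3971

By the reflection principle for standard BM, P(τ_b ≤ t) = 2 · P(B_t ≥ b). Since B_t ~ N(0, t), P(B_t ≥ 1.64) = 1 − Φ(1.64/√t) = 1 − Φ(1.64/√3.75) = 1 − Φ(0.8469) ≈ 0.19853. Doubling: P(τ_{1.64} ≤ 3.75) ≈ 2 · 0.19853 = 0.39706 ≈ 0.3971.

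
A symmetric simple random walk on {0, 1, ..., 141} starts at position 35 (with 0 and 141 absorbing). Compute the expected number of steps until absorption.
E[τ | X_0 = 35] = 3710

Let v_k = E[τ | X_0 = k]. Boundary: v_0 = v_141 = 0. Recurrence: v_k = 1 + (v_{k-1} + v_{k+1})/2 for 1 ≤ k ≤ 140. The particular solution to v_k − (v_{k-1} + v_{k+1})/2 = 1 is v_k = −k^2. Adding homogeneous solution A + B k and matching boundaries gives v_k = k (141 − k). Substituting k = 35: v_35 = 35 · 106 = 3710.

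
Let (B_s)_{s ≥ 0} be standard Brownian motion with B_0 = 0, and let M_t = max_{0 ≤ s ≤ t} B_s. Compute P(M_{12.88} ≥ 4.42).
P(M_{12.88} ≥ 4.42) = 2·P(B_{12.88} ≥ 4.42) = 2(1 − Φ(4.42/√12.88)) ≈ 0.2181

By the reflection principle for Brownian motion, P(M_t ≥ a) = 2 · P(B_t ≥ a) for a ≥ 0. Since B_t ~ N(0, t), P(B_t ≥ 4.42) = 1 − Φ(4.42/√t) = 1 − Φ(4.42/√12.88) = 1 − Φ(1.2316). So
  P(M_{12.88} ≥ 4.42) = 2(1 − Φ(1.2316)) ≈ 0.2181.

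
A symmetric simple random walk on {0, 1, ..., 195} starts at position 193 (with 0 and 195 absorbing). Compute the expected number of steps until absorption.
E[τ | X_0 = 193] = 386

Let v_k = E[τ | X_0 = k]. Boundary: v_0 = v_195 = 0. Recurrence: v_k = 1 + (v_{k-1} + v_{k+1})/2 for 1 ≤ k ≤ 194. The particular solution to v_k − (v_{k-1} + v_{k+1})/2 = 1 is v_k = −k^2. Adding homogeneous solution A + B k and matching boundaries gives v_k = k (195 − k). Substituting k = 193: v_193 = 193 · 2 = 386.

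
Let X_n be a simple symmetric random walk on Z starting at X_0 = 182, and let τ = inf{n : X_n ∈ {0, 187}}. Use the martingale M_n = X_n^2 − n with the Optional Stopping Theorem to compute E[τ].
E[τ] = 910

M_n = X_n^2 − n is a martingale (since E[X_{n+1}^2 | F_n] = X_n^2 + 1). By OST (τ has finite mean in a bounded region), E[M_τ] = E[M_0] = X_0^2 − 0 = 182^2 = 33124. Also E[M_τ] = E[X_τ^2] − E[τ]. The walk exits at 0 or 187, with P(hit 187 first) = 182/187, so E[X_τ^2] = 187^2 · 182/187 + 0 = 34034. Thus E[τ] = E[X_τ^2] − E[M_τ] = 34034 − 33124 = 910 = 182(187 − 182) = 910.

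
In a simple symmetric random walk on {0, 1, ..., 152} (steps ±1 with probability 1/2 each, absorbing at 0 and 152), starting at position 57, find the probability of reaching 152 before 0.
P(hit 152 before 0) = 57/152 = 3/8

Let u_k = P(hit 152 before 0 | start at k). Then u_0 = 0, u_152 = 1, and u_k = u_{k-1}/2 + u_{k+1}/2 for 1 ≤ k ≤ 151. This harmonic recurrence is solved by u_k = k/152, giving u_57 = 57/152 = 3/8.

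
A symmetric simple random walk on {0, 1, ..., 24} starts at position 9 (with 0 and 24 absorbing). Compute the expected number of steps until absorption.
E[τ | X_0 = 9] = 135

Let v_k = E[τ | X_0 = k]. Boundary: v_0 = v_24 = 0. Recurrence: v_k = 1 + (v_{k-1} + v_{k+1})/2 for 1 ≤ k ≤ 23. The particular solution to v_k − (v_{k-1} + v_{k+1})/2 = 1 is v_k = −k^2. Adding homogeneous solution A + B k and matching boundaries gives v_k = k (24 − k). Substituting k = 9: v_9 = 9 · 15 = 135.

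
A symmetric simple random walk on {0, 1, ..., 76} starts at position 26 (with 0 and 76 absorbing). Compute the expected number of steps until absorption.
E[τ | X_0 = 26] = 1300

Let v_k = E[τ | X_0 = k]. Boundary: v_0 = v_76 = 0. Recurrence: v_k = 1 + (v_{k-1} + v_{k+1})/2 for 1 ≤ k ≤ 75. The particular solution to v_k − (v_{k-1} + v_{k+1})/2 = 1 is v_k = −k^2. Adding homogeneous solution A + B k and matching boundaries gives v_k = k (76 − k). Substituting k = 26: v_26 = 26 · 50 = 1300.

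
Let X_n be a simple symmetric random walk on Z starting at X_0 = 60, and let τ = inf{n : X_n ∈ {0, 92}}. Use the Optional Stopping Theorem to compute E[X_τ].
E[X_τ] = 60

X_n is a martingale and τ is a bounded-mean stopping time (indeed τ is finite a.s. with bounded expectation since the walk is in a bounded region). By the OST, E[X_τ] = E[X_0] = 60. Equivalently: E[X_τ] = 92 · P(hit 92 first) + 0 · P(hit 0 first) = 92 · (60/92) = 60.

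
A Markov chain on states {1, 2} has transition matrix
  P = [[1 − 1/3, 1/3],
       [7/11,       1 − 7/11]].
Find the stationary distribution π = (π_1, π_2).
π_1 = 21/32, π_2 = 11/32

Solve πP = π with π_1 + π_2 = 1. From πP = π: π_1 · (1 − 1/3) + π_2 · 7/11 = π_1 ⇒ π_2 · 7/11 = π_1 · 1/3 ⇒ π_2/π_1 = (1/3)/(7/11) = 11/21. Together with π_1 + π_2 = 1:
  π_1 = (7/11)/(1/3 + 7/11) = (7/11)/(32/33) = 21/32,
  π_2 = (1/3)/(1/3 + 7/11) = (1/3)/(32/33) = 11/32.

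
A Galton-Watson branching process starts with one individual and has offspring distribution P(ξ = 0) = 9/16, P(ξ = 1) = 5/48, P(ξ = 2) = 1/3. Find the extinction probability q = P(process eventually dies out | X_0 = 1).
q = 1

Mean offspring μ = 0·9/16 + 1·5/48 + 2·1/3 = 37/48 ≤ 1. For μ ≤ 1 with offspring not concentrated at 1, the Galton-Watson process goes extinct almost surely, so q = 1.
(Algebraic check: The pgf is f(s) = 9/16 + 5/48·s + 1/3·s². The extinction probability q is the smallest fixed point of f in [0, 1]. Setting s = f(s):
  1/3·s² + (5/48 − 1)·s + 9/16 = 0
  1/3·s² − (9/16 + 1/3)·s + 9/16 = 0
which factors as (s − 1)·(1/3·s − 9/16) = 0, giving roots s = 1 and s = (9/16)/(1/3) = 27/16. Since 27/16 ≥ 1, the smallest root in [0, 1] is s = 1.)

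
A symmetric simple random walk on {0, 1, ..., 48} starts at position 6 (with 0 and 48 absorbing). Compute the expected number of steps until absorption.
E[τ | X_0 = 6] = 252

Let v_k = E[τ | X_0 = k]. Boundary: v_0 = v_48 = 0. Recurrence: v_k = 1 + (v_{k-1} + v_{k+1})/2 for 1 ≤ k ≤ 47. The particular solution to v_k − (v_{k-1} + v_{k+1})/2 = 1 is v_k = −k^2. Adding homogeneous solution A + B k and matching boundaries gives v_k = k (48 − k). Substituting k = 6: v_6 = 6 · 42 = 252.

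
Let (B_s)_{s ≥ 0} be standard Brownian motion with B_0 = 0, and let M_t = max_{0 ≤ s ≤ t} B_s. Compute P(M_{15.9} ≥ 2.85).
P(M_{15.9} ≥ 2.85) = 2·P(B_{15.9} ≥ 2.85) = 2(1 − Φ(2.85/√15.9)) ≈ 0.4748

By the reflection principle for Brownian motion, P(M_t ≥ a) = 2 · P(B_t ≥ a) for a ≥ 0. Since B_t ~ N(0, t), P(B_t ≥ 2.85) = 1 − Φ(2.85/√t) = 1 − Φ(2.85/√15.9) = 1 − Φ(0.7147). So
  P(M_{15.9} ≥ 2.85) = 2(1 − Φ(0.7147)) ≈ 0.4748.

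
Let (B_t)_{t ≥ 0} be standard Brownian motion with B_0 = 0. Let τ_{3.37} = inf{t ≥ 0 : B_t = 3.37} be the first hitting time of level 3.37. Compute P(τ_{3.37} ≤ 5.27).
P(τ_{3.37} ≤ 5.27) = 2(1 − Φ(3.37/√5.27)) = 2(1 − Φ(1.4680)) ≈ 0.1421

By the reflection principle for standard BM, P(τ_b ≤ t) = 2 · P(B_t ≥ b). Since B_t ~ N(0, t), P(B_t ≥ 3.37) = 1 − Φ(3.37/√t) = 1 − Φ(3.37/√5.27) = 1 − Φ(1.4680) ≈ 0.07105. Doubling: P(τ_{3.37} ≤ 5.27) ≈ 2 · 0.07105 = 0.14210 ≈ 0.1421.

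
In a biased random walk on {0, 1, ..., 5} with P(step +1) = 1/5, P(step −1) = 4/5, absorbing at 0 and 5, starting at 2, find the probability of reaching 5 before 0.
P(hit 5 before 0) = (1 − (4)^2) / (1 − (4)^5) = 5/341

Let u_k denote P(reach 5 before 0 | start at k). Boundary: u_0 = 0, u_5 = 1. Recurrence: u_k = 1/5·u_{k+1} + 4/5·u_{k-1} for 1 ≤ k ≤ 4. Try u_k = A + B·r^k with r = q/p = (4/5)/(1/5) = 4. Substitution satisfies the recurrence; boundary conditions give:
  u_k = (1 − r^k) / (1 − r^N) = (1 − (4)^2) / (1 − (4)^5) = 5/341.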